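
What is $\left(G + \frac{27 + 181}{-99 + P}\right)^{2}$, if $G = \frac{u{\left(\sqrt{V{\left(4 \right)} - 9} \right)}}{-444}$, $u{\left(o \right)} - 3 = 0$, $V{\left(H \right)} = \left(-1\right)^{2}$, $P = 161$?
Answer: $\frac{235960321}{21049744} \approx 11.21$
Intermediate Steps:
$V{\left(H \right)} = 1$
$u{\left(o \right)} = 3$ ($u{\left(o \right)} = 3 + 0 = 3$)
$G = - \frac{1}{148}$ ($G = \frac{3}{-444} = 3 \left(- \frac{1}{444}\right) = - \frac{1}{148} \approx -0.0067568$)
$\left(G + \frac{27 + 181}{-99 + P}\right)^{2} = \left(- \frac{1}{148} + \frac{27 + 181}{-99 + 161}\right)^{2} = \left(- \frac{1}{148} + \frac{208}{62}\right)^{2} = \left(- \frac{1}{148} + 208 \cdot \frac{1}{62}\right)^{2} = \left(- \frac{1}{148} + \frac{104}{31}\right)^{2} = \left(\frac{15361}{4588}\right)^{2} = \frac{235960321}{21049744}$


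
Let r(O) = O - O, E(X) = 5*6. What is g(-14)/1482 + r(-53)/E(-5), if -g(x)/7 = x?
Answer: 49/741 ≈ 0.066127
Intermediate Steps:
g(x) = -7*x
E(X) = 30
r(O) = 0
g(-14)/1482 + r(-53)/E(-5) = -7*(-14)/1482 + 0/30 = 98*(1/1482) + 0*(1/30) = 49/741 + 0 = 49/741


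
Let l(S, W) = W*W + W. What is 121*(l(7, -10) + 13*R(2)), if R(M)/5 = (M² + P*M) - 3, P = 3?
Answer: 65945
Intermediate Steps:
R(M) = -15 + 5*M² + 15*M (R(M) = 5*((M² + 3*M) - 3) = 5*(-3 + M² + 3*M) = -15 + 5*M² + 15*M)
l(S, W) = W + W² (l(S, W) = W² + W = W + W²)
121*(l(7, -10) + 13*R(2)) = 121*(-10*(1 - 10) + 13*(-15 + 5*2² + 15*2)) = 121*(-10*(-9) + 13*(-15 + 5*4 + 30)) = 121*(90 + 13*(-15 + 20 + 30)) = 121*(90 + 13*35) = 121*(90 + 455) = 121*545 = 65945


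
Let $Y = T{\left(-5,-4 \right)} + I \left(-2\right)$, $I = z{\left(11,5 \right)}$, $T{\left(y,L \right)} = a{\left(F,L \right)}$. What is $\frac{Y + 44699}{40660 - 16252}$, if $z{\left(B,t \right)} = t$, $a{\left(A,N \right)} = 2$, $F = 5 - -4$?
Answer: $\frac{14897}{8136} \approx 1.831$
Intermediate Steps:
$F = 9$ ($F = 5 + 4 = 9$)
$T{\left(y,L \right)} = 2$
$I = 5$
$Y = -8$ ($Y = 2 + 5 \left(-2\right) = 2 - 10 = -8$)
$\frac{Y + 44699}{40660 - 16252} = \frac{-8 + 44699}{40660 - 16252} = \frac{44691}{24408} = 44691 \cdot \frac{1}{24408} = \frac{14897}{8136}$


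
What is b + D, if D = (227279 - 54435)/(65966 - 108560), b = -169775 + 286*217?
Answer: -2294050183/21297 ≈ -1.0772e+5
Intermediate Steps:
b = -107713 (b = -169775 + 62062 = -107713)
D = -86422/21297 (D = 172844/(-42594) = 172844*(-1/42594) = -86422/21297 ≈ -4.0579)
b + D = -107713 - 86422/21297 = -2294050183/21297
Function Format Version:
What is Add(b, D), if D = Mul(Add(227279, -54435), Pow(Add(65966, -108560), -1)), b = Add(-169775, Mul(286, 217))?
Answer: Rational(-2294050183, 21297) ≈ -1.0772e+5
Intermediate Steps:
b = -107713 (b = Add(-169775, 62062) = -107713)
D = Rational(-86422, 21297) (D = Mul(172844, Pow(-42594, -1)) = Mul(172844, Rational(-1, 42594)) = Rational(-86422, 21297) ≈ -4.0579)
Add(b, D) = Add(-107713, Rational(-86422, 21297)) = Rational(-2294050183, 21297)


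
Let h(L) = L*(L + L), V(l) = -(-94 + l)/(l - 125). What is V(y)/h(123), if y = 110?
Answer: 8/226935 ≈ 3.5252e-5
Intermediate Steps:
V(l) = -(-94 + l)/(-125 + l)
h(L) = 2*L² (h(L) = L*(2*L) = 2*L²)
V(y)/h(123) = ((94 - 1*110)/(-125 + 110))/((2*123²)) = ((94 - 110)/(-15))/((2*15129)) = -1/15*(-16)/30258 = (16/15)*(1/30258) = 8/226935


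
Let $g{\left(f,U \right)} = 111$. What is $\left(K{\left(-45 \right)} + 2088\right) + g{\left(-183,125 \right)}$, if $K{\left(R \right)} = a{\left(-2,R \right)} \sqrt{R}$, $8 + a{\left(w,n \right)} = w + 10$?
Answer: $2199$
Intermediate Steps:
$a{\left(w,n \right)} = 2 + w$ ($a{\left(w,n \right)} = -8 + \left(w + 10\right) = -8 + \left(10 + w\right) = 2 + w$)
$K{\left(R \right)} = 0$ ($K{\left(R \right)} = \left(2 - 2\right) \sqrt{R} = 0 \sqrt{R} = 0$)
$\left(K{\left(-45 \right)} + 2088\right) + g{\left(-183,125 \right)} = \left(0 + 2088\right) + 111 = 2088 + 111 = 2199$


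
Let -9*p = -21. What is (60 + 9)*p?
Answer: 161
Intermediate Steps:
p = 7/3 (p = -1/9*(-21) = 7/3 ≈ 2.3333)
(60 + 9)*p = (60 + 9)*(7/3) = 69*(7/3) = 161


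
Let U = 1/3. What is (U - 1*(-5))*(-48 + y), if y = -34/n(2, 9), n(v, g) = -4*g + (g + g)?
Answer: -6640/27 ≈ -245.93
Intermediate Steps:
U = ⅓ ≈ 0.33333
n(v, g) = -2*g (n(v, g) = -4*g + 2*g = -2*g)
y = 17/9 (y = -34/((-2*9)) = -34/(-18) = -34*(-1/18) = 17/9 ≈ 1.8889)
(U - 1*(-5))*(-48 + y) = (⅓ - 1*(-5))*(-48 + 17/9) = (⅓ + 5)*(-415/9) = (16/3)*(-415/9) = -6640/27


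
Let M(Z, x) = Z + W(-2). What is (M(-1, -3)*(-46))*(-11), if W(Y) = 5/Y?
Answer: -1771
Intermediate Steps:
M(Z, x) = -5/2 + Z (M(Z, x) = Z + 5/(-2) = Z + 5*(-1/2) = Z - 5/2 = -5/2 + Z)
(M(-1, -3)*(-46))*(-11) = ((-5/2 - 1)*(-46))*(-11) = -7/2*(-46)*(-11) = 161*(-11) = -1771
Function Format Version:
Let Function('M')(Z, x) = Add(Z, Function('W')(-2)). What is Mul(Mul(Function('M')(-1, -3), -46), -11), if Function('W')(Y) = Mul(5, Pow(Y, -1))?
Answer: -1771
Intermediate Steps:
Function('M')(Z, x) = Add(Rational(-5, 2), Z) (Function('M')(Z, x) = Add(Z, Mul(5, Pow(-2, -1))) = Add(Z, Mul(5, Rational(-1, 2))) = Add(Z, Rational(-5, 2)) = Add(Rational(-5, 2), Z))
Mul(Mul(Function('M')(-1, -3), -46), -11) = Mul(Mul(Add(Rational(-5, 2), -1), -46), -11) = Mul(Mul(Rational(-7, 2), -46), -11) = Mul(161, -11) = -1771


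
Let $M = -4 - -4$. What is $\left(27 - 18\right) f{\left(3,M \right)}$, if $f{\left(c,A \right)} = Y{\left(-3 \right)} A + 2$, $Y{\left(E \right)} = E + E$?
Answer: $18$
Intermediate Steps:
$M = 0$ ($M = -4 + 4 = 0$)
$Y{\left(E \right)} = 2 E$
$f{\left(c,A \right)} = 2 - 6 A$ ($f{\left(c,A \right)} = 2 \left(-3\right) A + 2 = - 6 A + 2 = 2 - 6 A$)
$\left(27 - 18\right) f{\left(3,M \right)} = \left(27 - 18\right) \left(2 - 0\right) = 9 \left(2 + 0\right) = 9 \cdot 2 = 18$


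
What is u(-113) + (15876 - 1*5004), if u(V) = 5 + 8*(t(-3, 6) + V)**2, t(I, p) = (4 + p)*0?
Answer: 113029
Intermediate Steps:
t(I, p) = 0
u(V) = 5 + 8*V**2 (u(V) = 5 + 8*(0 + V)**2 = 5 + 8*V**2)
u(-113) + (15876 - 1*5004) = (5 + 8*(-113)**2) + (15876 - 1*5004) = (5 + 8*12769) + (15876 - 5004) = (5 + 102152) + 10872 = 102157 + 10872 = 113029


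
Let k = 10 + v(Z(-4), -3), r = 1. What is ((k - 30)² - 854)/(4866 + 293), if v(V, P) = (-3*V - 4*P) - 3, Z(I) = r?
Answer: -94/737 ≈ -0.12754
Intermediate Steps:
Z(I) = 1
v(V, P) = -3 - 4*P - 3*V (v(V, P) = (-4*P - 3*V) - 3 = -3 - 4*P - 3*V)
k = 16 (k = 10 + (-3 - 4*(-3) - 3*1) = 10 + (-3 + 12 - 3) = 10 + 6 = 16)
((k - 30)² - 854)/(4866 + 293) = ((16 - 30)² - 854)/(4866 + 293) = ((-14)² - 854)/5159 = (196 - 854)*(1/5159) = -658*1/5159 = -94/737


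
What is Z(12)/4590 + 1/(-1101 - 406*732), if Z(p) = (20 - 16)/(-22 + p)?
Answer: -371533/4219449300 ≈ -8.8052e-5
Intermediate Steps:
Z(p) = 4/(-22 + p)
Z(12)/4590 + 1/(-1101 - 406*732) = (4/(-22 + 12))/4590 + 1/(-1101 - 406*732) = (4/(-10))*(1/4590) + (1/732)/(-1507) = (4*(-⅒))*(1/4590) - 1/1507*1/732 = -⅖*1/4590 - 1/1103124 = -1/11475 - 1/1103124 = -371533/4219449300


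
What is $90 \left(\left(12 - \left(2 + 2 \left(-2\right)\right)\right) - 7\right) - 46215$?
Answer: $-45585$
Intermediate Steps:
$90 \left(\left(12 - \left(2 + 2 \left(-2\right)\right)\right) - 7\right) - 46215 = 90 \left(\left(12 - \left(2 - 4\right)\right) - 7\right) - 46215 = 90 \left(\left(12 - -2\right) - 7\right) - 46215 = 90 \left(\left(12 + 2\right) - 7\right) - 46215 = 90 \left(14 - 7\right) - 46215 = 90 \cdot 7 - 46215 = 630 - 46215 = -45585$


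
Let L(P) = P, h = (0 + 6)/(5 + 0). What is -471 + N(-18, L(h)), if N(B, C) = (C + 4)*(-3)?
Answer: -2433/5 ≈ -486.60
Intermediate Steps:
h = 6/5 ≈ 1.2000
N(B, C) = -12 - 3*C (N(B, C) = (4 + C)*(-3) = -12 - 3*C)
-471 + N(-18, L(h)) = -471 + (-12 - 3*6/5) = -471 + (-12 - 18/5) = -471 - 78/5 = -2433/5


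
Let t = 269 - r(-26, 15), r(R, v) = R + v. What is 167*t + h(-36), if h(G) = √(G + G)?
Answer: 46760 + 6*I*√2 ≈ 46760.0 + 8.4853*I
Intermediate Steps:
h(G) = √2*√G (h(G) = √(2*G) = √2*√G)
t = 280 (t = 269 - (-26 + 15) = 269 - 1*(-11) = 269 + 11 = 280)
167*t + h(-36) = 167*280 + √2*√(-36) = 46760 + √2*(6*I) = 46760 + 6*I*√2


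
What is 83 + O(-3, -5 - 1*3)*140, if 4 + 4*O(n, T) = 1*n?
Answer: -162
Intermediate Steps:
O(n, T) = -1 + n/4 (O(n, T) = -1 + (1*n)/4 = -1 + n/4)
83 + O(-3, -5 - 1*3)*140 = 83 + (-1 + (1/4)*(-3))*140 = 83 + (-1 - 3/4)*140 = 83 - 7/4*140 = 83 - 245 = -162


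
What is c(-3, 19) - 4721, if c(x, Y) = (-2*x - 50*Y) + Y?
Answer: -5646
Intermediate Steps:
c(x, Y) = -49*Y - 2*x (c(x, Y) = (-50*Y - 2*x) + Y = -49*Y - 2*x)
c(-3, 19) - 4721 = (-49*19 - 2*(-3)) - 4721 = (-931 + 6) - 4721 = -925 - 4721 = -5646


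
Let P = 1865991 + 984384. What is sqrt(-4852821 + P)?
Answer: 3*I*sqrt(222494) ≈ 1415.1*I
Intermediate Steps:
P = 2850375
sqrt(-4852821 + P) = sqrt(-4852821 + 2850375) = sqrt(-2002446) = 3*I*sqrt(222494)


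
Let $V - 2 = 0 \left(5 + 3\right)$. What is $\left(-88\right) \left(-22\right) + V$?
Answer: $1938$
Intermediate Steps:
$V = 2$ ($V = 2 + 0 \left(5 + 3\right) = 2 + 0 \cdot 8 = 2 + 0 = 2$)
$\left(-88\right) \left(-22\right) + V = \left(-88\right) \left(-22\right) + 2 = 1936 + 2 = 1938$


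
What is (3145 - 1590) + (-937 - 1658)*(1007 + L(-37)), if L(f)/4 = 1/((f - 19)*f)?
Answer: -1352816575/518 ≈ -2.6116e+6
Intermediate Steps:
L(f) = 4/(f*(-19 + f)) (L(f) = 4*(1/((f - 19)*f)) = 4*(1/((-19 + f)*f)) = 4*(1/(f*(-19 + f))) = 4/(f*(-19 + f)))
(3145 - 1590) + (-937 - 1658)*(1007 + L(-37)) = (3145 - 1590) + (-937 - 1658)*(1007 + 4/(-37*(-19 - 37))) = 1555 - 2595*(1007 + 4*(-1/37)/(-56)) = 1555 - 2595*(1007 + 4*(-1/37)*(-1/56)) = 1555 - 2595*(1007 + 1/518) = 1555 - 2595*521627/518 = 1555 - 1353622065/518 = -1352816575/518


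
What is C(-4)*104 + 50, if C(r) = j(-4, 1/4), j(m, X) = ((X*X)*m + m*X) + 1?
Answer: 24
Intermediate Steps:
j(m, X) = 1 + X*m + m*X² (j(m, X) = (X²*m + X*m) + 1 = (m*X² + X*m) + 1 = (X*m + m*X²) + 1 = 1 + X*m + m*X²)
C(r) = -¼ (C(r) = 1 - 4/4 - 4*(1/4)² = 1 + (¼)*(-4) - 4*(¼)² = 1 - 1 - 4*1/16 = 1 - 1 - ¼ = -¼)
C(-4)*104 + 50 = -¼*104 + 50 = -26 + 50 = 24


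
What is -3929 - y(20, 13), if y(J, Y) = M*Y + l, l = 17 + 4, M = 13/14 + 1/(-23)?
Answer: -1275605/322 ≈ -3961.5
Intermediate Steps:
M = 285/322 (M = 13*(1/14) + 1*(-1/23) = 13/14 - 1/23 = 285/322 ≈ 0.88509)
l = 21
y(J, Y) = 21 + 285*Y/322 (y(J, Y) = 285*Y/322 + 21 = 21 + 285*Y/322)
-3929 - y(20, 13) = -3929 - (21 + (285/322)*13) = -3929 - (21 + 3705/322) = -3929 - 1*10467/322 = -3929 - 10467/322 = -1275605/322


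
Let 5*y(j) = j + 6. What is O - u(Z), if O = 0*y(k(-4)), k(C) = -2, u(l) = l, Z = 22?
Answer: -22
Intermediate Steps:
y(j) = 6/5 + j/5 (y(j) = (j + 6)/5 = (6 + j)/5 = 6/5 + j/5)
O = 0 (O = 0*(6/5 + (⅕)*(-2)) = 0*(6/5 - ⅖) = 0*(⅘) = 0)
O - u(Z) = 0 - 1*22 = 0 - 22 = -22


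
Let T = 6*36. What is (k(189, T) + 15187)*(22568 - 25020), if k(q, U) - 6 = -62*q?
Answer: -8520700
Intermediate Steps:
T = 216
k(q, U) = 6 - 62*q
(k(189, T) + 15187)*(22568 - 25020) = ((6 - 62*189) + 15187)*(22568 - 25020) = ((6 - 11718) + 15187)*(-2452) = (-11712 + 15187)*(-2452) = 3475*(-2452) = -8520700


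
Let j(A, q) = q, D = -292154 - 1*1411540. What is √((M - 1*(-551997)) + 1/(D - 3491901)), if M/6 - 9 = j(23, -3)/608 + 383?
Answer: √86433283204075749046605/394865220 ≈ 744.55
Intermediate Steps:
D = -1703694 (D = -292154 - 1411540 = -1703694)
M = 714999/304 (M = 54 + 6*(-3/608 + 383) = 54 + 6*(232861/608) = 54 + 698583/304 = 714999/304 ≈ 2352.0)
√((M - 1*(-551997)) + 1/(D - 3491901)) = √((714999/304 - 1*(-551997)) + 1/(-1703694 - 3491901)) = √((714999/304 + 551997) + 1/(-5195595)) = √(168522087/304 - 1/5195595) = √(875572512606461/1579460880) = √86433283204075749046605/394865220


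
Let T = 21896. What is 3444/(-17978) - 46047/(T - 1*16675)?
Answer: -422907045/46931569 ≈ -9.0111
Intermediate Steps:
3444/(-17978) - 46047/(T - 1*16675) = 3444/(-17978) - 46047/(21896 - 1*16675) = 3444*(-1/17978) - 46047/(21896 - 16675) = -1722/8989 - 46047/5221 = -422907045/46931569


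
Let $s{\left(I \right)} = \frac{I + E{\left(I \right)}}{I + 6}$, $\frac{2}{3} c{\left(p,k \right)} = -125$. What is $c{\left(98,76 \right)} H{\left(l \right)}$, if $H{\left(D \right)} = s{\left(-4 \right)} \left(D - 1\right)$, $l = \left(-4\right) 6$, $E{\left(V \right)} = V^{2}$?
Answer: $28125$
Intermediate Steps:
$c{\left(p,k \right)} = - \frac{375}{2}$ ($c{\left(p,k \right)} = \frac{3}{2} \left(-125\right) = - \frac{375}{2}$)
$s{\left(I \right)} = \frac{I + I^{2}}{6 + I}$ ($s{\left(I \right)} = \frac{I + I^{2}}{I + 6} = \frac{I + I^{2}}{6 + I}$)
$l = -24$
$H{\left(D \right)} = -6 + 6 D$ ($H{\left(D \right)} = - \frac{4 \left(1 - 4\right)}{6 - 4} \left(D - 1\right) = \left(-4\right) \frac{1}{2} \left(-3\right) \left(-1 + D\right) = 6 \left(-1 + D\right) = -6 + 6 D$)
$c{\left(98,76 \right)} H{\left(l \right)} = - \frac{375 \left(-6 + 6 \left(-24\right)\right)}{2} = - \frac{375 \left(-6 - 144\right)}{2} = \left(- \frac{375}{2}\right) \left(-150\right) = 28125$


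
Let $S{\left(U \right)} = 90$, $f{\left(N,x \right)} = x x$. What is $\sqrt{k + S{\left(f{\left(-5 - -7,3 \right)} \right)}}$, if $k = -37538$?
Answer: $2 i \sqrt{9362} \approx 193.51 i$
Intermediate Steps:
$f{\left(N,x \right)} = x^{2}$
$\sqrt{k + S{\left(f{\left(-5 - -7,3 \right)} \right)}} = \sqrt{-37538 + 90} = \sqrt{-37448} = 2 i \sqrt{9362}$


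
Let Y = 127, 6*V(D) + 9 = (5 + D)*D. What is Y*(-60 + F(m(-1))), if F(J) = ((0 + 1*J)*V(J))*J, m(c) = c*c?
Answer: -15367/2 ≈ -7683.5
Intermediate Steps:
V(D) = -3/2 + D*(5 + D)/6 (V(D) = -3/2 + ((5 + D)*D)/6 = -3/2 + (D*(5 + D))/6 = -3/2 + D*(5 + D)/6)
m(c) = c²
F(J) = J²*(-3/2 + J²/6 + 5*J/6) (F(J) = ((0 + 1*J)*(-3/2 + J²/6 + 5*J/6))*J = ((0 + J)*(-3/2 + J²/6 + 5*J/6))*J = (J*(-3/2 + J²/6 + 5*J/6))*J = J²*(-3/2 + J²/6 + 5*J/6))
Y*(-60 + F(m(-1))) = 127*(-60 + ((-1)²)²*(-9 + ((-1)²)² + 5*(-1)²)/6) = 127*(-60 + (⅙)*1²*(-9 + 1² + 5*1)) = 127*(-60 + (⅙)*1*(-9 + 1 + 5)) = 127*(-60 + (⅙)*1*(-3)) = 127*(-60 - ½) = 127*(-121/2) = -15367/2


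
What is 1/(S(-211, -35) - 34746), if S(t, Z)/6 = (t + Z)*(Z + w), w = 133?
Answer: -1/179394 ≈ -5.5743e-6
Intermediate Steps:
S(t, Z) = 6*(133 + Z)*(Z + t) (S(t, Z) = 6*((t + Z)*(Z + 133)) = 6*((Z + t)*(133 + Z)) = 6*((133 + Z)*(Z + t)) = 6*(133 + Z)*(Z + t))
1/(S(-211, -35) - 34746) = 1/((6*(-35)² + 798*(-35) + 798*(-211) + 6*(-35)*(-211)) - 34746) = 1/((6*1225 - 27930 - 168378 + 44310) - 34746) = 1/((7350 - 27930 - 168378 + 44310) - 34746) = 1/(-144648 - 34746) = 1/(-179394) = -1/179394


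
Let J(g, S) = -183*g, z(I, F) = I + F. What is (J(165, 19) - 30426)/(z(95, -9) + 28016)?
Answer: -60621/28102 ≈ -2.1572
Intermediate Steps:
z(I, F) = F + I
(J(165, 19) - 30426)/(z(95, -9) + 28016) = (-183*165 - 30426)/((-9 + 95) + 28016) = (-30195 - 30426)/(86 + 28016) = -60621/28102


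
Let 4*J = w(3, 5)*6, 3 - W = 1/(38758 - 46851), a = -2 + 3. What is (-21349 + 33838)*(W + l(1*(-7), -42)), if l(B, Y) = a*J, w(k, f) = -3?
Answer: -303195453/16186 ≈ -18732.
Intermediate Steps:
a = 1
W = 24280/8093 (W = 3 - 1/(38758 - 46851) = 3 - 1/(-8093) = 3 - 1*(-1/8093) = 3 + 1/8093 = 24280/8093 ≈ 3.0001)
J = -9/2 (J = (-3*6)/4 = (1/4)*(-18) = -9/2 ≈ -4.5000)
l(B, Y) = -9/2 (l(B, Y) = 1*(-9/2) = -9/2)
(-21349 + 33838)*(W + l(1*(-7), -42)) = (-21349 + 33838)*(24280/8093 - 9/2) = 12489*(-24277/16186) = -303195453/16186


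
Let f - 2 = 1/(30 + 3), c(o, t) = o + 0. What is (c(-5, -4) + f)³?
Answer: -941192/35937 ≈ -26.190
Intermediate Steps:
c(o, t) = o
f = 67/33 (f = 2 + 1/(30 + 3) = 2 + 1/33 = 67/33 ≈ 2.0303)
(c(-5, -4) + f)³ = (-5 + 67/33)³ = (-98/33)³ = -941192/35937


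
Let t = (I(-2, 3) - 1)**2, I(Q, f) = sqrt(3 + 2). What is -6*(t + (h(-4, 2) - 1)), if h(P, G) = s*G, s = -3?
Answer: 6 + 12*sqrt(5) ≈ 32.833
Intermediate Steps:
I(Q, f) = sqrt(5)
h(P, G) = -3*G
t = (-1 + sqrt(5))**2 (t = (sqrt(5) - 1)**2 = (-1 + sqrt(5))**2 ≈ 1.5279)
-6*(t + (h(-4, 2) - 1)) = -6*((1 - sqrt(5))**2 + (-3*2 - 1)) = -6*((1 - sqrt(5))**2 + (-6 - 1)) = -6*((1 - sqrt(5))**2 - 7) = -6*(-7 + (1 - sqrt(5))**2) = 42 - 6*(1 - sqrt(5))**2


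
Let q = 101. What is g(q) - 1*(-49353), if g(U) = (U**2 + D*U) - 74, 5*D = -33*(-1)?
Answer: 300733/5 ≈ 60147.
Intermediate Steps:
D = 33/5 (D = (-33*(-1))/5 = (1/5)*33 = 33/5 ≈ 6.6000)
g(U) = -74 + U**2 + 33*U/5 (g(U) = (U**2 + 33*U/5) - 74 = -74 + U**2 + 33*U/5)
g(q) - 1*(-49353) = (-74 + 101**2 + (33/5)*101) - 1*(-49353) = (-74 + 10201 + 3333/5) + 49353 = 53968/5 + 49353 = 300733/5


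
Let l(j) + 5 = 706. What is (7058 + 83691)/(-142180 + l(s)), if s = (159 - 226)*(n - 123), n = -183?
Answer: -90749/141479 ≈ -0.64143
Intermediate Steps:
s = 20502 (s = (159 - 226)*(-183 - 123) = -67*(-306) = 20502)
l(j) = 701 (l(j) = -5 + 706 = 701)
(7058 + 83691)/(-142180 + l(s)) = (7058 + 83691)/(-142180 + 701) = 90749/(-141479) = 90749*(-1/141479) = -90749/141479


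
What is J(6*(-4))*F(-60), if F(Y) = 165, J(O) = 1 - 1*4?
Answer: -495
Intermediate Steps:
J(O) = -3 (J(O) = 1 - 4 = -3)
J(6*(-4))*F(-60) = -3*165 = -495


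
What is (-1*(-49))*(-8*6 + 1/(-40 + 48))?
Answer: -18767/8 ≈ -2345.9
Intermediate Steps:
(-1*(-49))*(-8*6 + 1/(-40 + 48)) = 49*(-48 + 1/8) = 49*(-48 + ⅛) = 49*(-383/8) = -18767/8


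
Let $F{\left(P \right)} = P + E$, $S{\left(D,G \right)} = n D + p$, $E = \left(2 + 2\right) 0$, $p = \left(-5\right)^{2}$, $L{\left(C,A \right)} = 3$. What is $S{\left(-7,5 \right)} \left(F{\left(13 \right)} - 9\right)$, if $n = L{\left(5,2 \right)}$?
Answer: $16$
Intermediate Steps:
$n = 3$
$p = 25$
$E = 0$ ($E = 4 \cdot 0 = 0$)
$S{\left(D,G \right)} = 25 + 3 D$ ($S{\left(D,G \right)} = 3 D + 25 = 25 + 3 D$)
$F{\left(P \right)} = P$ ($F{\left(P \right)} = P + 0 = P$)
$S{\left(-7,5 \right)} \left(F{\left(13 \right)} - 9\right) = \left(25 + 3 \left(-7\right)\right) \left(13 - 9\right) = \left(25 - 21\right) 4 = 4 \cdot 4 = 16$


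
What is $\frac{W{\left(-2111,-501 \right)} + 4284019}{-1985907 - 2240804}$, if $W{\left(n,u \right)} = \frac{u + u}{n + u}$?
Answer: $- \frac{5594929315}{5520084566} \approx -1.0136$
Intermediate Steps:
$W{\left(n,u \right)} = \frac{2 u}{n + u}$
$\frac{W{\left(-2111,-501 \right)} + 4284019}{-1985907 - 2240804} = \frac{2 \left(-501\right) \frac{1}{-2111 - 501} + 4284019}{-1985907 - 2240804} = \frac{2 \left(-501\right) \frac{1}{-2612} + 4284019}{-4226711} = \left(2 \left(-501\right) \left(- \frac{1}{2612}\right) + 4284019\right) \left(- \frac{1}{4226711}\right) = \left(\frac{501}{1306} + 4284019\right) \left(- \frac{1}{4226711}\right) = \frac{5594929315}{1306} \left(- \frac{1}{4226711}\right) = - \frac{5594929315}{5520084566}$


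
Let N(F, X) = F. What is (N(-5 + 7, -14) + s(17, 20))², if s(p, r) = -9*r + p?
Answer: 25921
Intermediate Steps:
s(p, r) = p - 9*r
(N(-5 + 7, -14) + s(17, 20))² = ((-5 + 7) + (17 - 9*20))² = (2 + (17 - 180))² = (2 - 163)² = (-161)² = 25921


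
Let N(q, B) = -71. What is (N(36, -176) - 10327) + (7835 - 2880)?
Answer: -5443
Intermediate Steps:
(N(36, -176) - 10327) + (7835 - 2880) = (-71 - 10327) + (7835 - 2880) = -10398 + 4955 = -5443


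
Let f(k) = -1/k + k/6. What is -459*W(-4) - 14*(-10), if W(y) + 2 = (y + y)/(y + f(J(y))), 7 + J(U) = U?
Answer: 158630/379 ≈ 418.55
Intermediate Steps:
J(U) = -7 + U
f(k) = -1/k + k/6 (f(k) = -1/k + k*(1/6) = -1/k + k/6)
W(y) = -2 + 2*y/(-7/6 - 1/(-7 + y) + 7*y/6) (W(y) = -2 + (y + y)/(y + (-1/(-7 + y) + (-7 + y)/6)) = -2 + (2*y)/(y + (-1/(-7 + y) + (-7/6 + y/6))) = -2 + (2*y)/(y + (-7/6 - 1/(-7 + y) + y/6)) = -2 + (2*y)/(-7/6 - 1/(-7 + y) + 7*y/6) = -2 + 2*y/(-7/6 - 1/(-7 + y) + 7*y/6))
-459*W(-4) - 14*(-10) = -918*(-43 - 1*(-4)**2 + 14*(-4))/(43 - 56*(-4) + 7*(-4)**2) - 14*(-10) = -918*(-43 - 1*16 - 56)/(43 + 224 + 7*16) + 140 = -918*(-43 - 16 - 56)/(43 + 224 + 112) + 140 = -918*(-115)/379 + 140 = -459*(-230/379) + 140 = 105570/379 + 140 = 158630/379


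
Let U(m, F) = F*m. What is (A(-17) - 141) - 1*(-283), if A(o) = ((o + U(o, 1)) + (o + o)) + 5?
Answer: 79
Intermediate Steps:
A(o) = 5 + 4*o (A(o) = ((o + 1*o) + (o + o)) + 5 = ((o + o) + 2*o) + 5 = (2*o + 2*o) + 5 = 4*o + 5 = 5 + 4*o)
(A(-17) - 141) - 1*(-283) = ((5 + 4*(-17)) - 141) - 1*(-283) = ((5 - 68) - 141) + 283 = (-63 - 141) + 283 = -204 + 283 = 79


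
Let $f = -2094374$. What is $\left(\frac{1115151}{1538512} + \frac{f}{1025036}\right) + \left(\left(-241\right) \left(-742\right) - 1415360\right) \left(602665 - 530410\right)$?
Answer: $- \frac{35225355730317059482283}{394257546608} \approx -8.9346 \cdot 10^{10}$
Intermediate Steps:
$\left(\frac{1115151}{1538512} + \frac{f}{1025036}\right) + \left(\left(-241\right) \left(-742\right) - 1415360\right) \left(602665 - 530410\right) = \left(\frac{1115151}{1538512} - \frac{2094374}{1025036}\right) + \left(\left(-241\right) \left(-742\right) - 1415360\right) \left(602665 - 530410\right) = \left(1115151 \cdot \frac{1}{1538512} - \frac{1047187}{512518}\right) + \left(178822 - 1415360\right) 72255 = \left(\frac{1115151}{1538512} - \frac{1047187}{512518}\right) - 89346053190 = - \frac{519787402763}{394257546608} - 89346053190 = - \frac{35225355730317059482283}{394257546608}$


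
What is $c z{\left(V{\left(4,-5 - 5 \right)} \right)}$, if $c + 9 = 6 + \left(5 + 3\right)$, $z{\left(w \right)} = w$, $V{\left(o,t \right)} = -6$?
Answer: $-30$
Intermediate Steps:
$c = 5$ ($c = -9 + \left(6 + \left(5 + 3\right)\right) = -9 + \left(6 + 8\right) = -9 + 14 = 5$)
$c z{\left(V{\left(4,-5 - 5 \right)} \right)} = 5 \left(-6\right) = -30$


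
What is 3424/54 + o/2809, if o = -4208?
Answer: 4695392/75843 ≈ 61.909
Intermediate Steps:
3424/54 + o/2809 = 3424/54 - 4208/2809 = 3424*(1/54) - 4208*1/2809 = 1712/27 - 4208/2809 = 4695392/75843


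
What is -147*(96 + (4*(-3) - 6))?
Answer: -11466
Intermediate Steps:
-147*(96 + (4*(-3) - 6)) = -147*(96 + (-12 - 6)) = -147*(96 - 18) = -147*78 = -11466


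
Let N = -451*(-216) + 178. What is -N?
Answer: -97594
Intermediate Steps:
N = 97594 (N = 97416 + 178 = 97594)
-N = -1*97594 = -97594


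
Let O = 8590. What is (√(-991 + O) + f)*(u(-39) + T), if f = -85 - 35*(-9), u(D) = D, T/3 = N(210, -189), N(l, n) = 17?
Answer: 2760 + 12*√7599 ≈ 3806.1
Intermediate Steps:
T = 51 (T = 3*17 = 51)
f = 230 (f = -85 + 315 = 230)
(√(-991 + O) + f)*(u(-39) + T) = (√(-991 + 8590) + 230)*(-39 + 51) = (√7599 + 230)*12 = (230 + √7599)*12 = 2760 + 12*√7599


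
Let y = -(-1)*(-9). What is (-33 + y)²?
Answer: 1764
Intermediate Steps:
y = -9 (y = -1*9 = -9)
(-33 + y)² = (-33 - 9)² = (-42)² = 1764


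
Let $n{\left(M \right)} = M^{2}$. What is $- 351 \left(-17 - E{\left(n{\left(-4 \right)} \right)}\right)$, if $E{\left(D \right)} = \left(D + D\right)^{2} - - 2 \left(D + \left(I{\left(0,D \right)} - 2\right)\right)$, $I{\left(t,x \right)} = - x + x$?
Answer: $375219$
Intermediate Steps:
$I{\left(t,x \right)} = 0$
$E{\left(D \right)} = -4 + 2 D + 4 D^{2}$ ($E{\left(D \right)} = \left(D + D\right)^{2} - - 2 \left(D + \left(0 - 2\right)\right) = \left(2 D\right)^{2} - - 2 \left(D + \left(0 - 2\right)\right) = 4 D^{2} - - 2 \left(D - 2\right) = 4 D^{2} - - 2 \left(-2 + D\right) = 4 D^{2} - \left(4 - 2 D\right) = 4 D^{2} + \left(-4 + 2 D\right) = -4 + 2 D + 4 D^{2}$)
$- 351 \left(-17 - E{\left(n{\left(-4 \right)} \right)}\right) = - 351 \left(-17 - \left(-4 + 2 \left(-4\right)^{2} + 4 \left(\left(-4\right)^{2}\right)^{2}\right)\right) = - 351 \left(-17 - \left(-4 + 2 \cdot 16 + 4 \cdot 16^{2}\right)\right) = - 351 \left(-17 - \left(-4 + 32 + 4 \cdot 256\right)\right) = - 351 \left(-17 - \left(-4 + 32 + 1024\right)\right) = - 351 \left(-17 - 1052\right) = \left(-351\right) \left(-1069\right) = 375219$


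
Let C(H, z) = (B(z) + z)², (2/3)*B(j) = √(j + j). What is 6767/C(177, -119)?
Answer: 27068/(238 - 3*I*√238)² ≈ 0.42689 + 0.17255*I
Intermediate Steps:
B(j) = 3*√2*√j/2 (B(j) = 3*√(j + j)/2 = 3*√(2*j)/2 = 3*(√2*√j)/2 = 3*√2*√j/2)
C(H, z) = (z + 3*√2*√z/2)² (C(H, z) = (3*√2*√z/2 + z)² = (z + 3*√2*√z/2)²)
6767/C(177, -119) = 6767/(((2*(-119) + 3*√2*√(-119))²/4)) = 6767/(((-238 + 3*√2*(I*√119))²/4)) = 6767/(((-238 + 3*I*√238)²/4)) = 6767*(4/(-238 + 3*I*√238)²) = 27068/(-238 + 3*I*√238)²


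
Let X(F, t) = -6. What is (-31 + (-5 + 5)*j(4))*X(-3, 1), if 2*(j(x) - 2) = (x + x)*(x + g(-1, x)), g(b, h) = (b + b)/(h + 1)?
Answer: 186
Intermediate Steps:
g(b, h) = 2*b/(1 + h) (g(b, h) = (2*b)/(1 + h) = 2*b/(1 + h))
j(x) = 2 + x*(x - 2/(1 + x)) (j(x) = 2 + ((x + x)*(x + 2*(-1)/(1 + x)))/2 = 2 + ((2*x)*(x - 2/(1 + x)))/2 = 2 + (2*x*(x - 2/(1 + x)))/2 = 2 + x*(x - 2/(1 + x)))
(-31 + (-5 + 5)*j(4))*X(-3, 1) = (-31 + (-5 + 5)*((2 + 4² + 4³)/(1 + 4)))*(-6) = (-31 + 0*((2 + 16 + 64)/5))*(-6) = (-31 + 0*((⅕)*82))*(-6) = (-31 + 0*(82/5))*(-6) = (-31 + 0)*(-6) = -31*(-6) = 186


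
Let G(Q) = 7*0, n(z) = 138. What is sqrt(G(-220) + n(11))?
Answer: sqrt(138) ≈ 11.747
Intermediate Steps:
G(Q) = 0
sqrt(G(-220) + n(11)) = sqrt(0 + 138) = sqrt(138)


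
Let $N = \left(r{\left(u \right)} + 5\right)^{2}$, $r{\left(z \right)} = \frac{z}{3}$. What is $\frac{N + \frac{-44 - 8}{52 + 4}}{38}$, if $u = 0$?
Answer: $\frac{337}{532} \approx 0.63346$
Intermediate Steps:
$r{\left(z \right)} = \frac{z}{3}$ ($r{\left(z \right)} = z \frac{1}{3} = \frac{z}{3}$)
$N = 25$ ($N = \left(\frac{1}{3} \cdot 0 + 5\right)^{2} = \left(0 + 5\right)^{2} = 5^{2} = 25$)
$\frac{N + \frac{-44 - 8}{52 + 4}}{38} = \frac{25 + \frac{-44 - 8}{52 + 4}}{38} = \left(25 - \frac{52}{56}\right) \frac{1}{38} = \left(25 - \frac{13}{14}\right) \frac{1}{38} = \frac{337}{14} \cdot \frac{1}{38} = \frac{337}{532}$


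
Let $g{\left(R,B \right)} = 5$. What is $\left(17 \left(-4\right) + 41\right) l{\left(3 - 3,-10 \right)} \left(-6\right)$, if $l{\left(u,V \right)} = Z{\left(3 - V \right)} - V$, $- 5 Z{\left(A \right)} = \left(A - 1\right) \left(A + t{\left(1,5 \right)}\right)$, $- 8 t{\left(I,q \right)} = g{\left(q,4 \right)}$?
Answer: $- \frac{15957}{5} \approx -3191.4$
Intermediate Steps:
$t{\left(I,q \right)} = - \frac{5}{8}$ ($t{\left(I,q \right)} = \left(- \frac{1}{8}\right) 5 = - \frac{5}{8}$)
$Z{\left(A \right)} = - \frac{\left(-1 + A\right) \left(- \frac{5}{8} + A\right)}{5}$ ($Z{\left(A \right)} = - \frac{\left(A - 1\right) \left(A - \frac{5}{8}\right)}{5} = - \frac{\left(-1 + A\right) \left(- \frac{5}{8} + A\right)}{5}$)
$l{\left(u,V \right)} = \frac{17}{20} - \frac{53 V}{40} - \frac{\left(3 - V\right)^{2}}{5}$ ($l{\left(u,V \right)} = \left(- \frac{1}{8} - \frac{\left(3 - V\right)^{2}}{5} + \frac{13 \left(3 - V\right)}{40}\right) - V = \left(- \frac{1}{8} - \frac{\left(3 - V\right)^{2}}{5} - \left(- \frac{39}{40} + \frac{13 V}{40}\right)\right) - V = \left(\frac{17}{20} - \frac{13 V}{40} - \frac{\left(3 - V\right)^{2}}{5}\right) - V = \frac{17}{20} - \frac{53 V}{40} - \frac{\left(3 - V\right)^{2}}{5}$)
$\left(17 \left(-4\right) + 41\right) l{\left(3 - 3,-10 \right)} \left(-6\right) = \left(17 \left(-4\right) + 41\right) \left(\frac{17}{20} - - \frac{53}{4} - \frac{\left(-3 - 10\right)^{2}}{5}\right) \left(-6\right) = \left(-68 + 41\right) \left(\frac{17}{20} + \frac{53}{4} - \frac{\left(-13\right)^{2}}{5}\right) \left(-6\right) = - 27 \left(\frac{17}{20} + \frac{53}{4} - \frac{169}{5}\right) \left(-6\right) = \left(-27\right) \left(- \frac{197}{10}\right) \left(-6\right) = \frac{5319}{10} \left(-6\right) = - \frac{15957}{5}$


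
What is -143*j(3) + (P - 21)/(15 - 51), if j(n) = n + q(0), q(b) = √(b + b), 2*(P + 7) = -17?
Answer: -30815/72 ≈ -427.99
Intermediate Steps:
P = -31/2 (P = -7 + (½)*(-17) = -7 - 17/2 = -31/2 ≈ -15.500)
q(b) = √2*√b (q(b) = √(2*b) = √2*√b)
j(n) = n (j(n) = n + √2*√0 = n + √2*0 = n + 0 = n)
-143*j(3) + (P - 21)/(15 - 51) = -143*3 + (-31/2 - 21)/(15 - 51) = -429 - 73/2/(-36) = -429 - 73/2*(-1/36) = -429 + 73/72 = -30815/72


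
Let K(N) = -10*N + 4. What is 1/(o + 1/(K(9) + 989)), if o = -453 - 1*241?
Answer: -903/626681 ≈ -0.0014409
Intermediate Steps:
K(N) = 4 - 10*N
o = -694 (o = -453 - 241 = -694)
1/(o + 1/(K(9) + 989)) = 1/(-694 + 1/((4 - 10*9) + 989)) = 1/(-694 + 1/((4 - 90) + 989)) = 1/(-694 + 1/(-86 + 989)) = 1/(-694 + 1/903) = 1/(-626681/903) = -903/626681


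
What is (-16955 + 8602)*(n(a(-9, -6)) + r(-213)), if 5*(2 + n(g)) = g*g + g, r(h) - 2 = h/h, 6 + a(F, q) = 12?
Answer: -392591/5 ≈ -78518.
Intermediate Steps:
a(F, q) = 6 (a(F, q) = -6 + 12 = 6)
r(h) = 3 (r(h) = 2 + h/h = 2 + 1 = 3)
n(g) = -2 + g/5 + g**2/5 (n(g) = -2 + (g*g + g)/5 = -2 + (g**2 + g)/5 = -2 + (g + g**2)/5 = -2 + (g/5 + g**2/5) = -2 + g/5 + g**2/5)
(-16955 + 8602)*(n(a(-9, -6)) + r(-213)) = (-16955 + 8602)*((-2 + (1/5)*6 + (1/5)*6**2) + 3) = -8353*((-2 + 6/5 + (1/5)*36) + 3) = -8353*((-2 + 6/5 + 36/5) + 3) = -8353*(32/5 + 3) = -8353*47/5 = -392591/5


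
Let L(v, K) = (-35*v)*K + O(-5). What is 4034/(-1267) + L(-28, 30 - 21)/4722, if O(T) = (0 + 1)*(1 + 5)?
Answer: -1311001/997129 ≈ -1.3148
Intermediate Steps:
O(T) = 6 (O(T) = 1*6 = 6)
L(v, K) = 6 - 35*K*v (L(v, K) = (-35*v)*K + 6 = -35*K*v + 6 = 6 - 35*K*v)
4034/(-1267) + L(-28, 30 - 21)/4722 = 4034/(-1267) + (6 - 35*(30 - 21)*(-28))/4722 = 4034*(-1/1267) + (6 - 35*9*(-28))*(1/4722) = -4034/1267 + (6 + 8820)*(1/4722) = -4034/1267 + 8826*(1/4722) = -4034/1267 + 1471/787 = -1311001/997129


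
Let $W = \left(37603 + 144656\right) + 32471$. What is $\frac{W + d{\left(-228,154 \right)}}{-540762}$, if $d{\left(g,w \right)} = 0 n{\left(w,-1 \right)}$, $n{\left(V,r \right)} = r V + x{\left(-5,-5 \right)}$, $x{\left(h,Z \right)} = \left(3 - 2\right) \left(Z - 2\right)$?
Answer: $- \frac{107365}{270381} \approx -0.39709$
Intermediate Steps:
$x{\left(h,Z \right)} = -2 + Z$ ($x{\left(h,Z \right)} = 1 \left(-2 + Z\right) = -2 + Z$)
$W = 214730$ ($W = 182259 + 32471 = 214730$)
$n{\left(V,r \right)} = -7 + V r$ ($n{\left(V,r \right)} = r V - 7 = V r - 7 = -7 + V r$)
$d{\left(g,w \right)} = 0$ ($d{\left(g,w \right)} = 0 \left(-7 + w \left(-1\right)\right) = 0 \left(-7 - w\right) = 0$)
$\frac{W + d{\left(-228,154 \right)}}{-540762} = \frac{214730 + 0}{-540762} = 214730 \left(- \frac{1}{540762}\right) = - \frac{107365}{270381}$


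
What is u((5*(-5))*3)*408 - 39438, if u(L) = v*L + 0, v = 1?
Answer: -70038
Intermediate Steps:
u(L) = L (u(L) = 1*L + 0 = L + 0 = L)
u((5*(-5))*3)*408 - 39438 = ((5*(-5))*3)*408 - 39438 = -25*3*408 - 39438 = -75*408 - 39438 = -30600 - 39438 = -70038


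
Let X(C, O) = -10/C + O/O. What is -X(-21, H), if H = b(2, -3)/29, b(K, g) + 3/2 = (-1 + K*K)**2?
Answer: -31/21 ≈ -1.4762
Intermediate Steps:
b(K, g) = -3/2 + (-1 + K**2)**2 (b(K, g) = -3/2 + (-1 + K*K)**2 = -3/2 + (-1 + K**2)**2)
H = 15/58 (H = (-3/2 + (-1 + 2**2)**2)/29 = (-3/2 + (-1 + 4)**2)*(1/29) = (-3/2 + 3**2)*(1/29) = (-3/2 + 9)*(1/29) = (15/2)*(1/29) = 15/58 ≈ 0.25862)
X(C, O) = 1 - 10/C (X(C, O) = -10/C + 1 = 1 - 10/C)
-X(-21, H) = -(-10 - 21)/(-21) = -(-1)*(-31)/21 = -1*31/21 = -31/21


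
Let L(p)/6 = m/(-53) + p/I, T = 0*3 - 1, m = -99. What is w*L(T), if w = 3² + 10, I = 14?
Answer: 75981/371 ≈ 204.80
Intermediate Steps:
T = -1 (T = 0 - 1 = -1)
L(p) = 594/53 + 3*p/7 (L(p) = 6*(-99/(-53) + p/14) = 6*(-99*(-1/53) + p*(1/14)) = 6*(99/53 + p/14) = 594/53 + 3*p/7)
w = 19 (w = 9 + 10 = 19)
w*L(T) = 19*(594/53 + (3/7)*(-1)) = 19*(594/53 - 3/7) = 19*(3999/371) = 75981/371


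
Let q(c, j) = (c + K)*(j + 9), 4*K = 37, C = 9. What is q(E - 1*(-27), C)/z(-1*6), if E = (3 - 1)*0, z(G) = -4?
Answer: -1305/8 ≈ -163.13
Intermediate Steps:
E = 0 (E = 2*0 = 0)
K = 37/4 (K = (¼)*37 = 37/4 ≈ 9.2500)
q(c, j) = (9 + j)*(37/4 + c) (q(c, j) = (c + 37/4)*(j + 9) = (37/4 + c)*(9 + j) = (9 + j)*(37/4 + c))
q(E - 1*(-27), C)/z(-1*6) = (333/4 + 9*(0 - 1*(-27)) + (37/4)*9 + (0 - 1*(-27))*9)/(-4) = (333/4 + 9*(0 + 27) + 333/4 + (0 + 27)*9)*(-¼) = (333/4 + 9*27 + 333/4 + 27*9)*(-¼) = (333/4 + 243 + 333/4 + 243)*(-¼) = (1305/2)*(-¼) = -1305/8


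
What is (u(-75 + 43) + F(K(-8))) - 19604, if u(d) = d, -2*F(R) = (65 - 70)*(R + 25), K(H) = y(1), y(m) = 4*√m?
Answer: -39127/2 ≈ -19564.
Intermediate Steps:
K(H) = 4 (K(H) = 4*√1 = 4*1 = 4)
F(R) = 125/2 + 5*R/2 (F(R) = -(65 - 70)*(R + 25)/2 = -(-5)*(25 + R)/2 = -(-125 - 5*R)/2 = 125/2 + 5*R/2)
(u(-75 + 43) + F(K(-8))) - 19604 = ((-75 + 43) + (125/2 + (5/2)*4)) - 19604 = (-32 + (125/2 + 10)) - 19604 = (-32 + 145/2) - 19604 = 81/2 - 19604 = -39127/2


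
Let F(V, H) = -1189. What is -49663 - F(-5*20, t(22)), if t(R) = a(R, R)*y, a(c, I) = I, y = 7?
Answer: -48474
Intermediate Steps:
t(R) = 7*R (t(R) = R*7 = 7*R)
-49663 - F(-5*20, t(22)) = -49663 - 1*(-1189) = -49663 + 1189 = -48474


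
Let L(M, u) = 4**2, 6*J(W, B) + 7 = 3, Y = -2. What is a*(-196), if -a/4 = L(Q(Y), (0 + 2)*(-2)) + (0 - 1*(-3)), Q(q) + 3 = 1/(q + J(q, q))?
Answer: 14896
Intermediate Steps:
J(W, B) = -2/3 (J(W, B) = -7/6 + (1/6)*3 = -7/6 + 1/2 = -2/3)
Q(q) = -3 + 1/(-2/3 + q) (Q(q) = -3 + 1/(q - 2/3) = -3 + 1/(-2/3 + q))
L(M, u) = 16
a = -76 (a = -4*(16 + (0 - 1*(-3))) = -4*(16 + (0 + 3)) = -4*(16 + 3) = -4*19 = -76)
a*(-196) = -76*(-196) = 14896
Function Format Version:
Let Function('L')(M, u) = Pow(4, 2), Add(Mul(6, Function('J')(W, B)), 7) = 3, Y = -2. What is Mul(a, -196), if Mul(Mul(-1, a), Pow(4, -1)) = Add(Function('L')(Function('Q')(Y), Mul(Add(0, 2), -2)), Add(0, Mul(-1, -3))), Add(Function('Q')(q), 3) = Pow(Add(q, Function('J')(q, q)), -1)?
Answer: 14896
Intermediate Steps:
Function('J')(W, B) = Rational(-2, 3) (Function('J')(W, B) = Add(Rational(-7, 6), Mul(Rational(1, 6), 3)) = Add(Rational(-7, 6), Rational(1, 2)) = Rational(-2, 3))
Function('Q')(q) = Add(-3, Pow(Add(Rational(-2, 3), q), -1)) (Function('Q')(q) = Add(-3, Pow(Add(q, Rational(-2, 3)), -1)) = Add(-3, Pow(Add(Rational(-2, 3), q), -1)))
Function('L')(M, u) = 16
a = -76 (a = Mul(-4, Add(16, Add(0, Mul(-1, -3)))) = Mul(-4, Add(16, Add(0, 3))) = Mul(-4, Add(16, 3)) = Mul(-4, 19) = -76)
Mul(a, -196) = Mul(-76, -196) = 14896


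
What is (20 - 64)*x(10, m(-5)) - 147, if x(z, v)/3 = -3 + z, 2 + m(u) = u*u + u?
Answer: -1071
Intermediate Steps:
m(u) = -2 + u + u² (m(u) = -2 + (u*u + u) = -2 + (u² + u) = -2 + (u + u²) = -2 + u + u²)
x(z, v) = -9 + 3*z (x(z, v) = 3*(-3 + z) = -9 + 3*z)
(20 - 64)*x(10, m(-5)) - 147 = (20 - 64)*(-9 + 3*10) - 147 = -44*(-9 + 30) - 147 = -44*21 - 147 = -924 - 147 = -1071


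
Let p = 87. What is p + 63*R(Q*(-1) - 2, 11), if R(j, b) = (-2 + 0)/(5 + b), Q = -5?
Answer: 633/8 ≈ 79.125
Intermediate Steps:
R(j, b) = -2/(5 + b)
p + 63*R(Q*(-1) - 2, 11) = 87 + 63*(-2/(5 + 11)) = 87 + 63*(-2/16) = 87 + 63*(-2*1/16) = 87 + 63*(-⅛) = 87 - 63/8 = 633/8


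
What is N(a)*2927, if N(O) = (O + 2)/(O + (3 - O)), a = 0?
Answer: 5854/3 ≈ 1951.3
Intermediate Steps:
N(O) = ⅔ + O/3 (N(O) = (2 + O)/3 = (2 + O)*(⅓) = ⅔ + O/3)
N(a)*2927 = (⅔ + (⅓)*0)*2927 = (⅔ + 0)*2927 = (⅔)*2927 = 5854/3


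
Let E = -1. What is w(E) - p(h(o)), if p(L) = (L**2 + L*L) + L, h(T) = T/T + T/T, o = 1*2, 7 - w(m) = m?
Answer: -2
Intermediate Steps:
w(m) = 7 - m
o = 2
h(T) = 2 (h(T) = 1 + 1 = 2)
p(L) = L + 2*L**2 (p(L) = (L**2 + L**2) + L = 2*L**2 + L = L + 2*L**2)
w(E) - p(h(o)) = (7 - 1*(-1)) - 2*(1 + 2*2) = (7 + 1) - 2*(1 + 4) = 8 - 2*5 = 8 - 1*10 = 8 - 10 = -2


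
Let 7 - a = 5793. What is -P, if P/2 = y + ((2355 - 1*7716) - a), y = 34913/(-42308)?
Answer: -17945987/21154 ≈ -848.35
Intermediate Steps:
a = -5786 (a = 7 - 1*5793 = 7 - 5793 = -5786)
y = -34913/42308 (y = 34913*(-1/42308) = -34913/42308 ≈ -0.82521)
P = 17945987/21154 (P = 2*(-34913/42308 + ((2355 - 1*7716) - 1*(-5786))) = 2*(-34913/42308 + ((2355 - 7716) + 5786)) = 2*(-34913/42308 + (-5361 + 5786)) = 2*(-34913/42308 + 425) = 2*(17945987/42308) = 17945987/21154 ≈ 848.35)
-P = -1*17945987/21154 = -17945987/21154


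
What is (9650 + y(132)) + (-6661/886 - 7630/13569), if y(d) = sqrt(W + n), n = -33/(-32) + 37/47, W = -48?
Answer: 115916449811/12022134 + I*sqrt(6528958)/376 ≈ 9641.9 + 6.7957*I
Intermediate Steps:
n = 2735/1504 (n = -33*(-1/32) + 37*(1/47) = 33/32 + 37/47 = 2735/1504 ≈ 1.8185)
y(d) = I*sqrt(6528958)/376 (y(d) = sqrt(-48 + 2735/1504) = sqrt(-69457/1504) = I*sqrt(6528958)/376)
(9650 + y(132)) + (-6661/886 - 7630/13569) = (9650 + I*sqrt(6528958)/376) + (-6661/886 - 7630/13569) = (9650 + I*sqrt(6528958)/376) - 97143289/12022134 = 115916449811/12022134 + I*sqrt(6528958)/376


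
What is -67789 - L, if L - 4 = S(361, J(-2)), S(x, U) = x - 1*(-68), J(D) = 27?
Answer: -68222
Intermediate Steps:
S(x, U) = 68 + x (S(x, U) = x + 68 = 68 + x)
L = 433 (L = 4 + (68 + 361) = 4 + 429 = 433)
-67789 - L = -67789 - 1*433 = -67789 - 433 = -68222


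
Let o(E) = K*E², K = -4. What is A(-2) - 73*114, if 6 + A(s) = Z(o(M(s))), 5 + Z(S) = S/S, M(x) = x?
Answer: -8332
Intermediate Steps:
o(E) = -4*E²
Z(S) = -4 (Z(S) = -5 + S/S = -5 + 1 = -4)
A(s) = -10 (A(s) = -6 - 4 = -10)
A(-2) - 73*114 = -10 - 73*114 = -10 - 8322 = -8332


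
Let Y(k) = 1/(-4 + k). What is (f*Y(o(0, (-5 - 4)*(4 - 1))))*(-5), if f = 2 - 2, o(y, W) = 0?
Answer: 0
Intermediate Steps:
f = 0
(f*Y(o(0, (-5 - 4)*(4 - 1))))*(-5) = (0/(-4 + 0))*(-5) = (0/(-4))*(-5) = (0*(-1/4))*(-5) = 0*(-5) = 0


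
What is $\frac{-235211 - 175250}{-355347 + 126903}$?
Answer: $\frac{410461}{228444} \approx 1.7968$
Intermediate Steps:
$\frac{-235211 - 175250}{-355347 + 126903} = - \frac{410461}{-228444} = \left(-410461\right) \left(- \frac{1}{228444}\right) = \frac{410461}{228444}$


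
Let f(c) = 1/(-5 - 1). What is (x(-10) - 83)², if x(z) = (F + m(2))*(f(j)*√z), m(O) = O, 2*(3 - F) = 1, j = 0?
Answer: 55067/8 + 249*I*√10/2 ≈ 6883.4 + 393.7*I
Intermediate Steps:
F = 5/2 (F = 3 - ½*1 = 3 - ½ = 5/2 ≈ 2.5000)
f(c) = -⅙ (f(c) = 1/(-6) = -⅙)
x(z) = -3*√z/4 (x(z) = (5/2 + 2)*(-√z/6) = 9*(-√z/6)/2 = -3*√z/4)
(x(-10) - 83)² = (-3*I*√10/4 - 83)² = (-83 - 3*I*√10/4)²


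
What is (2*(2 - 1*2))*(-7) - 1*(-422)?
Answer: 422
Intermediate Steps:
(2*(2 - 1*2))*(-7) - 1*(-422) = (2*(2 - 2))*(-7) + 422 = (2*0)*(-7) + 422 = 0*(-7) + 422 = 0 + 422 = 422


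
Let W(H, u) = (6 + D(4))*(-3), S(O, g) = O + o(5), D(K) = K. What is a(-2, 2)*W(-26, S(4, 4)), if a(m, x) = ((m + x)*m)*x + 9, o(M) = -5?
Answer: -270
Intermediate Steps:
S(O, g) = -5 + O (S(O, g) = O - 5 = -5 + O)
W(H, u) = -30 (W(H, u) = (6 + 4)*(-3) = 10*(-3) = -30)
a(m, x) = 9 + m*x*(m + x) (a(m, x) = (m*(m + x))*x + 9 = m*x*(m + x) + 9 = 9 + m*x*(m + x))
a(-2, 2)*W(-26, S(4, 4)) = (9 - 2*2² + 2*(-2)²)*(-30) = (9 - 2*4 + 2*4)*(-30) = (9 - 8 + 8)*(-30) = 9*(-30) = -270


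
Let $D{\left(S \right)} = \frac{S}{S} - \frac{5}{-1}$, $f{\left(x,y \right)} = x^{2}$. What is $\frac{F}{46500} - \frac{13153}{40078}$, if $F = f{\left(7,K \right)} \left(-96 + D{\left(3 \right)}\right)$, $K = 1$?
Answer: $- \frac{6569654}{15530225} \approx -0.42302$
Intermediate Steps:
$D{\left(S \right)} = 6$ ($D{\left(S \right)} = 1 - -5 = 1 + 5 = 6$)
$F = -4410$ ($F = 7^{2} \left(-96 + 6\right) = 49 \left(-90\right) = -4410$)
$\frac{F}{46500} - \frac{13153}{40078} = - \frac{4410}{46500} - \frac{13153}{40078} = \left(-4410\right) \frac{1}{46500} - \frac{13153}{40078} = - \frac{147}{1550} - \frac{13153}{40078} = - \frac{6569654}{15530225}$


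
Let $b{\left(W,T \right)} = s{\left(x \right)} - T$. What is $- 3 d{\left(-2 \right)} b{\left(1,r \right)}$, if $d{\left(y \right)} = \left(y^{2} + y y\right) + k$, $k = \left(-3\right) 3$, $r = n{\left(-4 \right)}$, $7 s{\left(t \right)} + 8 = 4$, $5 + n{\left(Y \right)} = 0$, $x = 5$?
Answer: $\frac{93}{7} \approx 13.286$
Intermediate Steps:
$n{\left(Y \right)} = -5$ ($n{\left(Y \right)} = -5 + 0 = -5$)
$s{\left(t \right)} = - \frac{4}{7}$ ($s{\left(t \right)} = - \frac{8}{7} + \frac{1}{7} \cdot 4 = - \frac{8}{7} + \frac{4}{7} = - \frac{4}{7}$)
$r = -5$
$k = -9$
$b{\left(W,T \right)} = - \frac{4}{7} - T$
$d{\left(y \right)} = -9 + 2 y^{2}$ ($d{\left(y \right)} = \left(y^{2} + y y\right) - 9 = \left(y^{2} + y^{2}\right) - 9 = 2 y^{2} - 9 = -9 + 2 y^{2}$)
$- 3 d{\left(-2 \right)} b{\left(1,r \right)} = - 3 \left(-9 + 2 \left(-2\right)^{2}\right) \left(- \frac{4}{7} - -5\right) = - 3 \left(-9 + 2 \cdot 4\right) \left(- \frac{4}{7} + 5\right) = - 3 \left(-9 + 8\right) \frac{31}{7} = \left(-3\right) \left(-1\right) \frac{31}{7} = 3 \cdot \frac{31}{7} = \frac{93}{7}$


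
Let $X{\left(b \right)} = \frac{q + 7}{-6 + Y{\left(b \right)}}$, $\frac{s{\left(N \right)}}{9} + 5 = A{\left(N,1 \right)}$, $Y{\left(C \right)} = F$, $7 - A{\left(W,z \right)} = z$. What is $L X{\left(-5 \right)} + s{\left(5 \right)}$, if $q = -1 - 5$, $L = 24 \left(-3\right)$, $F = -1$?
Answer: $\frac{135}{7} \approx 19.286$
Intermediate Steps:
$A{\left(W,z \right)} = 7 - z$
$Y{\left(C \right)} = -1$
$s{\left(N \right)} = 9$ ($s{\left(N \right)} = -45 + 9 \left(7 - 1\right) = -45 + 9 \cdot 6 = -45 + 54 = 9$)
$L = -72$
$q = -6$
$X{\left(b \right)} = - \frac{1}{7}$ ($X{\left(b \right)} = \frac{-6 + 7}{-6 - 1} = 1 \frac{1}{-7} = 1 \left(- \frac{1}{7}\right) = - \frac{1}{7}$)
$L X{\left(-5 \right)} + s{\left(5 \right)} = \left(-72\right) \left(- \frac{1}{7}\right) + 9 = \frac{72}{7} + 9 = \frac{135}{7}$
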